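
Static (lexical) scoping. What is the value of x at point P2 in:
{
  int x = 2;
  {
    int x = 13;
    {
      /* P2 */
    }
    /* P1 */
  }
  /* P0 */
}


P2's block does not declare x; resolves to the enclosing declaration at depth 1
x = 13


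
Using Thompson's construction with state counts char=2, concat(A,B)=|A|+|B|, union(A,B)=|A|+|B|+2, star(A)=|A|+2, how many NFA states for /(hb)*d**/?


Syntax tree has 3 char leaf(s), 0 union(s), 3 star(s)
chars contribute 3×2 = 6; each union adds +2; each star adds +2
Total: 6 + 0 + 6 = 12 states


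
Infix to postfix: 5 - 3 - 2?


Left to right (same or higher precedence on left)
Postfix: 5 3 - 2 -


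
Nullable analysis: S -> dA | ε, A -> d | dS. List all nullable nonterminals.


A nonterminal is nullable iff some alternative derives ε (directly, or every symbol in it is nullable)
Nullable: {S}


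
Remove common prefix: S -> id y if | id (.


Common prefix: 'id'
Factored: S -> id S', S' -> y if | (


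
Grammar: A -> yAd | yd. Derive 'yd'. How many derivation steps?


Derivation: A => yd
Steps: 1


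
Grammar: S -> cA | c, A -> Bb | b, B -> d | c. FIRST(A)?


Per alternative of A: FIRST(Bb) = {c, d}; FIRST(b) = {b}
FIRST(A) = {b, c, d}


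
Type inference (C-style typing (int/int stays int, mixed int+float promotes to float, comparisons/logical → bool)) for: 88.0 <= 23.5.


Operand types: float <= float
Rule: comparison yields bool
Result type: bool


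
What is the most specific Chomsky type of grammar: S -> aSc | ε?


Single nonterminal LHS, but a^n c^n is not regular
Classification: Type 2 (Context-Free)


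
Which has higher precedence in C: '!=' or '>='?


'>=' is relational (level 7); '!=' is equality (level 6)
Higher level binds tighter
'>=' has higher precedence than '!='


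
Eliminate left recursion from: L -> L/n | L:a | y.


Left-recursive alternatives: L/n, L:a; non-recursive: y
Introduce L': L -> yL', L' -> /nL' | :aL' | ε


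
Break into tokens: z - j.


Scan left to right, longest-match per lexeme
Tokens: ID(z), OP(-), ID(j)


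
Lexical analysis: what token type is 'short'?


Pattern: reserved word
Type: KEYWORD


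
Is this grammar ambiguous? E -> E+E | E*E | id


'id+id*id' has two parse trees (no precedence encoded between + and *)
Ambiguous


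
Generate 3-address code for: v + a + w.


Break into single-operator statements:
t1 = v + a
t2 = t1 + w


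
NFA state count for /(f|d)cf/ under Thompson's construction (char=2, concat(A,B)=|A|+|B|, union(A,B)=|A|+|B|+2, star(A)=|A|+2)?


Syntax tree has 4 char leaf(s), 1 union(s), 0 star(s)
chars contribute 4×2 = 8; each union adds +2; each star adds +2
Total: 8 + 2 + 0 = 10 states


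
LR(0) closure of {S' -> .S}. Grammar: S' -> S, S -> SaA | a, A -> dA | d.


Start: S' -> .S
For each item with dot before a nonterminal B, add B -> .γ for every B-production
Closure: [S' -> .S, S -> .SaA, S -> .a]


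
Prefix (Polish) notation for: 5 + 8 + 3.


left-to-right (same/higher precedence on left): tree is (+ (+ 5 8) 3)
Prefix: + + 5 8 3


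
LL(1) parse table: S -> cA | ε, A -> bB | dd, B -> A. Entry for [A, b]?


For [A, b]: 'b' ∈ FIRST(bB)
Entry: A -> bB


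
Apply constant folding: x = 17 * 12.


17 * 12 = 204 at compile time
Optimized: x = 204


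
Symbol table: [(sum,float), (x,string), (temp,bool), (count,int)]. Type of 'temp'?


Lookup 'temp' → type bool


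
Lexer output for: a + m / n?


Scan left to right, longest-match per lexeme
Tokens: ID(a), OP(+), ID(m), OP(/), ID(n)


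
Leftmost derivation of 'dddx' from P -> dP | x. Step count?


Derivation: P => dP => ddP => dddP => dddx
Steps: 4


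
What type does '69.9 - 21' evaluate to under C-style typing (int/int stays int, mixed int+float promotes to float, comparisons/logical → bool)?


Operand types: float - int
Rule: mixed int/float promotes to float; int/int stays int
Result type: float


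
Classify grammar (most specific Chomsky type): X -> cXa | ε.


Single nonterminal LHS, but c^n a^n is not regular
Classification: Type 2 (Context-Free)


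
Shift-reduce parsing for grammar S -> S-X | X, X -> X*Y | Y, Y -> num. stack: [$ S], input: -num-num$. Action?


shift '-' to continue S -> S-X
Action: shift


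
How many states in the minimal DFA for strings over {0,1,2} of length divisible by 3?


Track length mod 3: states 0..2, accept at 0
Minimal DFA: 3 states


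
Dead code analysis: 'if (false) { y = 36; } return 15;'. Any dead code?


condition is constant false, so the whole block is unreachable
Dead: 'if (false) { y = 36; }'


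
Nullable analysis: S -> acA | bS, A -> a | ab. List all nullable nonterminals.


A nonterminal is nullable iff some alternative derives ε (directly, or every symbol in it is nullable)
Nullable: {}


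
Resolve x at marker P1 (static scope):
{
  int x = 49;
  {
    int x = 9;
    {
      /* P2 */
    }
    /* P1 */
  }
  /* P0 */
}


x declared in the same block as P1
x = 9


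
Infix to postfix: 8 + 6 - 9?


Left to right (same or higher precedence on left)
Postfix: 8 6 + 9 -


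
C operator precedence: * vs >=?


'*' is multiplicative (level 10); '>=' is relational (level 7)
Higher level binds tighter
'*' has higher precedence than '>='


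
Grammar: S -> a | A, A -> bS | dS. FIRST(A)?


Per alternative of A: FIRST(bS) = {b}; FIRST(dS) = {d}
FIRST(A) = {b, d}


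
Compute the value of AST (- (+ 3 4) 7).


Evaluate inner: (+ 3 4) = 7
Evaluate root: (- 7 7) = 0
Result: 0


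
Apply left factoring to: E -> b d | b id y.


Common prefix: 'b'
Factored: E -> b E', E' -> d | id y


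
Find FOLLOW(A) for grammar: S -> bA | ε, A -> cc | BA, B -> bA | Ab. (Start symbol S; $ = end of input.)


$ ∈ FOLLOW(S). For each A -> αBβ: add FIRST(β)\{ε} to FOLLOW(B); if β nullable, add FOLLOW(A).
FOLLOW(A) = {$, b, c}


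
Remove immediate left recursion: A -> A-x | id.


Left-recursive alternatives: A-x; non-recursive: id
Introduce A': A -> idA', A' -> -xA' | ε


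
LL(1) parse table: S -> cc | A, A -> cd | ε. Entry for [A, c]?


For [A, c]: 'c' ∈ FIRST(cd)
Entry: A -> cd


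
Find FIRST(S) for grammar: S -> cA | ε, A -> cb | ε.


Per alternative of S: FIRST(cA) = {c}; FIRST(ε) = {ε}
FIRST(S) = {c, ε}


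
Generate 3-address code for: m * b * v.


Break into single-operator statements:
t1 = m * b
t2 = t1 * v


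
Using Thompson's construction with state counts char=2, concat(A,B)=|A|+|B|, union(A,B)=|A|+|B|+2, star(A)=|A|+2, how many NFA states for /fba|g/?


Syntax tree has 4 char leaf(s), 1 union(s), 0 star(s)
chars contribute 4×2 = 8; each union adds +2; each star adds +2
Total: 8 + 2 + 0 = 10 states


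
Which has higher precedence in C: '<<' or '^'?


'<<' is shift (level 8); '^' is bitwise XOR (level 4)
Higher level binds tighter
'<<' has higher precedence than '^'


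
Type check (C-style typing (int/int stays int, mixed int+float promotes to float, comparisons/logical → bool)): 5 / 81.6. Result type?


Operand types: int / float
Rule: mixed int/float promotes to float; int/int stays int
Result type: float


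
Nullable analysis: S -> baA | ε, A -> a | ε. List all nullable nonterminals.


A nonterminal is nullable iff some alternative derives ε (directly, or every symbol in it is nullable)
Nullable: {A, S}


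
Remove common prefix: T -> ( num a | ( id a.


Common prefix: '('
Factored: T -> ( T', T' -> num a | id a


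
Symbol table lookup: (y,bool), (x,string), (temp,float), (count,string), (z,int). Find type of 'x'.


Lookup 'x' → type string


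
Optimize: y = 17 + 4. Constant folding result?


17 + 4 = 21 at compile time
Optimized: y = 21


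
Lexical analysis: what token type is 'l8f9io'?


Pattern: letter/underscore followed by alphanumerics, not a keyword
Type: IDENTIFIER


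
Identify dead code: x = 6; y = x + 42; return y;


x is read by y's definition; y is returned
No dead code


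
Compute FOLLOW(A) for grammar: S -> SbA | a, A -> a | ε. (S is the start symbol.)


$ ∈ FOLLOW(S). For each A -> αBβ: add FIRST(β)\{ε} to FOLLOW(B); if β nullable, add FOLLOW(A).
FOLLOW(A) = {$, b}


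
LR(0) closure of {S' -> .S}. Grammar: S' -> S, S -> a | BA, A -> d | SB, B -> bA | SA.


Start: S' -> .S
For each item with dot before a nonterminal B, add B -> .γ for every B-production
Closure: [S' -> .S, S -> .a, S -> .BA, B -> .bA, B -> .SA]


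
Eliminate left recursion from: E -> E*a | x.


Left-recursive alternatives: E*a; non-recursive: x
Introduce E': E -> xE', E' -> *aE' | ε


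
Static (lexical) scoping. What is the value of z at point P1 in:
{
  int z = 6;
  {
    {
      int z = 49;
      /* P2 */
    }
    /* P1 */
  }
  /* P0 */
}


P1's block does not declare z; resolves to the enclosing declaration at depth 0
z = 6


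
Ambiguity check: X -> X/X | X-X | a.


'a/a-a' has two parse trees (no precedence encoded between / and -)
Ambiguous


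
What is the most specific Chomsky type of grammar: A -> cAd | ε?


Single nonterminal LHS, but c^n d^n is not regular
Classification: Type 2 (Context-Free)


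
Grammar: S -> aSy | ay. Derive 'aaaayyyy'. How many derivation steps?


Derivation: S => aSy => aaSyy => aaaSyyy => aaaayyyy
Steps: 4


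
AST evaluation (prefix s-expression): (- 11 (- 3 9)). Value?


Evaluate inner: (- 3 9) = -6
Evaluate root: (- 11 -6) = 17
Result: 17


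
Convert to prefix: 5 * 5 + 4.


left-to-right (same/higher precedence on left): tree is (+ (* 5 5) 4)
Prefix: + * 5 5 4


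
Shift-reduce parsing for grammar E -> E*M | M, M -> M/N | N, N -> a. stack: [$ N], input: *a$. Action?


'N' (not preceded by M/) is the handle for M -> N
Action: reduce (M -> N)


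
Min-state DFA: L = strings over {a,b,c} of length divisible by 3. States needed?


Track length mod 3: states 0..2, accept at 0
Minimal DFA: 3 states


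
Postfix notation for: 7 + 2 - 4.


Left to right (same or higher precedence on left)
Postfix: 7 2 + 4 -


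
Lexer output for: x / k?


Scan left to right, longest-match per lexeme
Tokens: ID(x), OP(/), ID(k)


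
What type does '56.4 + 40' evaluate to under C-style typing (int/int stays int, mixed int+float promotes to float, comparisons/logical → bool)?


Operand types: float + int
Rule: mixed int/float promotes to float; int/int stays int
Result type: float


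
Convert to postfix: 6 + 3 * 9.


* has higher precedence, evaluate 3*9 first
Postfix: 6 3 9 * +


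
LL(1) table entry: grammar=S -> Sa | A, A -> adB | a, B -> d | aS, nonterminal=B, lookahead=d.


For [B, d]: 'd' ∈ FIRST(d)
Entry: B -> d


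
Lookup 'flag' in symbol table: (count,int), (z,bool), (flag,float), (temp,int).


Lookup 'flag' → type float


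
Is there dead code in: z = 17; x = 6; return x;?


z is assigned but never read
Dead: 'z = 17'


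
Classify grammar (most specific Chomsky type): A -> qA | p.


Right-linear: every RHS is a terminal or a terminal followed by one nonterminal
Classification: Type 3 (Regular)


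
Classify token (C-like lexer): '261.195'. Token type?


Pattern: digits with a decimal point
Type: FLOAT_LITERAL


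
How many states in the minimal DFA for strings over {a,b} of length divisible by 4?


Track length mod 4: states 0..3, accept at 0
Minimal DFA: 4 states


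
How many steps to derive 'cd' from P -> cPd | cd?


Derivation: P => cd
Steps: 1


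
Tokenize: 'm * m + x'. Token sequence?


Scan left to right, longest-match per lexeme
Tokens: ID(m), OP(*), ID(m), OP(+), ID(x)


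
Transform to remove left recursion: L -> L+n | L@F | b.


Left-recursive alternatives: L+n, L@F; non-recursive: b
Introduce L': L -> bL', L' -> +nL' | @FL' | ε


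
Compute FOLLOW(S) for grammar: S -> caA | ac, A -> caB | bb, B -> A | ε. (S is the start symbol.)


$ ∈ FOLLOW(S). For each A -> αBβ: add FIRST(β)\{ε} to FOLLOW(B); if β nullable, add FOLLOW(A).
FOLLOW(S) = {$}


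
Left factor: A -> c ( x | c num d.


Common prefix: 'c'
Factored: A -> c A', A' -> ( x | num d


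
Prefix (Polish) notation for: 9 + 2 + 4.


left-to-right (same/higher precedence on left): tree is (+ (+ 9 2) 4)
Prefix: + + 9 2 4


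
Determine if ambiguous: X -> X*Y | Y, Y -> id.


precedence layered via separate nonterminal Y: deterministic
Unambiguous


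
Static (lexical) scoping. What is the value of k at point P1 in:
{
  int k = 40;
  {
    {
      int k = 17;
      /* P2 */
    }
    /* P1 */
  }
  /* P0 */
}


P1's block does not declare k; resolves to the enclosing declaration at depth 0
k = 40


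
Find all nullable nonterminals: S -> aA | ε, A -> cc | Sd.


A nonterminal is nullable iff some alternative derives ε (directly, or every symbol in it is nullable)
Nullable: {S}


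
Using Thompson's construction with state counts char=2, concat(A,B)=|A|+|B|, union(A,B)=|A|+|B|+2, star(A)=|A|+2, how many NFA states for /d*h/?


Syntax tree has 2 char leaf(s), 0 union(s), 1 star(s)
chars contribute 2×2 = 4; each union adds +2; each star adds +2
Total: 4 + 0 + 2 = 6 states


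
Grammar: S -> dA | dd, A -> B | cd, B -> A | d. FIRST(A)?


Per alternative of A: FIRST(B) = {c, d}; FIRST(cd) = {c}
FIRST(A) = {c, d}


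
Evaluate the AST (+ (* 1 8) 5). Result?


Evaluate inner: (* 1 8) = 8
Evaluate root: (+ 8 5) = 13
Result: 13


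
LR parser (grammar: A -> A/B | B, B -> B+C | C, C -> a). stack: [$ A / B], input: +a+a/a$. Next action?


'+' can extend B; shift to build B -> B+C
Action: shift


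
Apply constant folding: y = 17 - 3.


17 - 3 = 14 at compile time
Optimized: y = 14


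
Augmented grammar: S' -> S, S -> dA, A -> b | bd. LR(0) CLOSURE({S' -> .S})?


Start: S' -> .S
For each item with dot before a nonterminal B, add B -> .γ for every B-production
Closure: [S' -> .S, S -> .dA]


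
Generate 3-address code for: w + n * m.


Break into single-operator statements:
t1 = n * m
t2 = w + t1


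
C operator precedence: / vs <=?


'/' is multiplicative (level 10); '<=' is relational (level 7)
Higher level binds tighter
'/' has higher precedence than '<='


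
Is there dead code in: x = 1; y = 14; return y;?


x is assigned but never read
Dead: 'x = 1'


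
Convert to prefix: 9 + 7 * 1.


'*' binds tighter: tree is (+ 9 (* 7 1))
Prefix: + 9 * 7 1


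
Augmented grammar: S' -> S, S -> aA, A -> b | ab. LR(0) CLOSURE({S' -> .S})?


Start: S' -> .S
For each item with dot before a nonterminal B, add B -> .γ for every B-production
Closure: [S' -> .S, S -> .aA]


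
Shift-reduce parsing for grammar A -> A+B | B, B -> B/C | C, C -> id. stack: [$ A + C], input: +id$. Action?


'C' (not preceded by B/) is the handle for B -> C
Action: reduce (B -> C)


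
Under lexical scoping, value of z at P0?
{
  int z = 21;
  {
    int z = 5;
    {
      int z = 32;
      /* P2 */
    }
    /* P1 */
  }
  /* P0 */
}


z declared in the same block as P0
z = 21


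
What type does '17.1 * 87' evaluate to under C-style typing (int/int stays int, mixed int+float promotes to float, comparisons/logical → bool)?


Operand types: float * int
Rule: mixed int/float promotes to float; int/int stays int
Result type: float


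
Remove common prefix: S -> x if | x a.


Common prefix: 'x'
Factored: S -> x S', S' -> if | a


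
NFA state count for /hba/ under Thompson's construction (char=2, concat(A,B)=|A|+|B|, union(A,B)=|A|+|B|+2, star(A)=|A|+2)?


Syntax tree has 3 char leaf(s), 0 union(s), 0 star(s)
chars contribute 3×2 = 6; each union adds +2; each star adds +2
Total: 6 + 0 + 0 = 6 states


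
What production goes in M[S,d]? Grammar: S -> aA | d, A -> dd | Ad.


For [S, d]: 'd' ∈ FIRST(d)
Entry: S -> d


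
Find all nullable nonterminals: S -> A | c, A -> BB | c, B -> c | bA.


A nonterminal is nullable iff some alternative derives ε (directly, or every symbol in it is nullable)
Nullable: {}


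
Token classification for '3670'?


Pattern: digits only
Type: INTEGER_LITERAL


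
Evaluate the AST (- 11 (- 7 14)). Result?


Evaluate inner: (- 7 14) = -7
Evaluate root: (- 11 -7) = 18
Result: 18


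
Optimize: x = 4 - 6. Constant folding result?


4 - 6 = -2 at compile time
Optimized: x = -2


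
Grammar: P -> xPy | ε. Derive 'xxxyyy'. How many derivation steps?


Derivation: P => xPy => xxPyy => xxxPyyy => xxxyyy
Steps: 4


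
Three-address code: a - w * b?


Break into single-operator statements:
t1 = w * b
t2 = a - t1


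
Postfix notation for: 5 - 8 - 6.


Left to right (same or higher precedence on left)
Postfix: 5 8 - 6 -


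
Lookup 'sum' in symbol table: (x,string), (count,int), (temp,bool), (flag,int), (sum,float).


Lookup 'sum' → type float


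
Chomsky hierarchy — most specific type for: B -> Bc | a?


Left-linear: every RHS is a terminal or one nonterminal followed by a terminal
Classification: Type 3 (Regular)


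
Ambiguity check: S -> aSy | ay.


balanced a^n…y^n: each string has a unique parse
Unambiguous


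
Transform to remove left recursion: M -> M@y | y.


Left-recursive alternatives: M@y; non-recursive: y
Introduce M': M -> yM', M' -> @yM' | ε


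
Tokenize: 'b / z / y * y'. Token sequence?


Scan left to right, longest-match per lexeme
Tokens: ID(b), OP(/), ID(z), OP(/), ID(y), OP(*), ID(y)


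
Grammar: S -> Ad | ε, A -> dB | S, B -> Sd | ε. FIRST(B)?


Per alternative of B: FIRST(Sd) = {d}; FIRST(ε) = {ε}
FIRST(B) = {d, ε}


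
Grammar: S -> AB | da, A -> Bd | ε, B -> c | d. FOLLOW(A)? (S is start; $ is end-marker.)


$ ∈ FOLLOW(S). For each A -> αBβ: add FIRST(β)\{ε} to FOLLOW(B); if β nullable, add FOLLOW(A).
FOLLOW(A) = {c, d}


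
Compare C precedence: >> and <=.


'>>' is shift (level 8); '<=' is relational (level 7)
Higher level binds tighter
'>>' has higher precedence than '<='


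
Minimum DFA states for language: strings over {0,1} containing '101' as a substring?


KMP-style automaton: 3 progress states + 1 absorbing accept = 4
Minimal DFA: 4 states


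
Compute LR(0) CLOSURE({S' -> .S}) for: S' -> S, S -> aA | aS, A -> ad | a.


Start: S' -> .S
For each item with dot before a nonterminal B, add B -> .γ for every B-production
Closure: [S' -> .S, S -> .aA, S -> .aS]


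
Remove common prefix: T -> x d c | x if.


Common prefix: 'x'
Factored: T -> x T', T' -> d c | if


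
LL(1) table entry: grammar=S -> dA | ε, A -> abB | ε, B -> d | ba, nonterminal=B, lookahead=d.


For [B, d]: 'd' ∈ FIRST(d)
Entry: B -> d


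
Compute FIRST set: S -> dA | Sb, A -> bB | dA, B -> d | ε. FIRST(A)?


Per alternative of A: FIRST(bB) = {b}; FIRST(dA) = {d}
FIRST(A) = {b, d}


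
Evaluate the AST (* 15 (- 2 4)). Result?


Evaluate inner: (- 2 4) = -2
Evaluate root: (* 15 -2) = -30
Result: -30


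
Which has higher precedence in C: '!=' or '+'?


'+' is additive (level 9); '!=' is equality (level 6)
Higher level binds tighter
'+' has higher precedence than '!='


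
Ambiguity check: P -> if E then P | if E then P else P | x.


dangling else: 'if E then if E then x else x' parses two ways
Ambiguous


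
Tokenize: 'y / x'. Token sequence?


Scan left to right, longest-match per lexeme
Tokens: ID(y), OP(/), ID(x)


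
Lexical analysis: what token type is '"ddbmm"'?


Pattern: double-quoted sequence
Type: STRING_LITERAL


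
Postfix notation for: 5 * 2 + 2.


Left to right (same or higher precedence on left)
Postfix: 5 2 * 2 +


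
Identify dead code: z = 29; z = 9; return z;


first assignment to z is overwritten before any read
Dead: 'z = 29'


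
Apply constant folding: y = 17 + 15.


17 + 15 = 32 at compile time
Optimized: y = 32


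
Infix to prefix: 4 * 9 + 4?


left-to-right (same/higher precedence on left): tree is (+ (* 4 9) 4)
Prefix: + * 4 9 4


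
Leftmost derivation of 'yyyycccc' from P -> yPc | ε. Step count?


Derivation: P => yPc => yyPcc => yyyPccc => yyyyPcccc => yyyycccc
Steps: 5


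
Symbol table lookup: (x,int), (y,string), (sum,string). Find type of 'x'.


Lookup 'x' → type int


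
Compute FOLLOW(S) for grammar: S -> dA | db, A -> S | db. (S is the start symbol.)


$ ∈ FOLLOW(S). For each A -> αBβ: add FIRST(β)\{ε} to FOLLOW(B); if β nullable, add FOLLOW(A).
FOLLOW(S) = {$}


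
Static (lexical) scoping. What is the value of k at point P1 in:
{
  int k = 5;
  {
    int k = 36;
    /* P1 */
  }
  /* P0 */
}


k declared in the same block as P1
k = 36


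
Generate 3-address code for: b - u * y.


Break into single-operator statements:
t1 = u * y
t2 = b - t1


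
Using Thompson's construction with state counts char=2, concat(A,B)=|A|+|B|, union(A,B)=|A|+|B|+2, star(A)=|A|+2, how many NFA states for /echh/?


Syntax tree has 4 char leaf(s), 0 union(s), 0 star(s)
chars contribute 4×2 = 8; each union adds +2; each star adds +2
Total: 8 + 0 + 0 = 8 states


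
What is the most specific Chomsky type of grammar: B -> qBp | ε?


Single nonterminal LHS, but q^n p^n is not regular
Classification: Type 2 (Context-Free)


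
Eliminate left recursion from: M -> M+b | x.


Left-recursive alternatives: M+b; non-recursive: x
Introduce M': M -> xM', M' -> +bM' | ε


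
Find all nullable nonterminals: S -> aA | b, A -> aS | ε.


A nonterminal is nullable iff some alternative derives ε (directly, or every symbol in it is nullable)
Nullable: {A}


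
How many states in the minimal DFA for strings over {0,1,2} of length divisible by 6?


Track length mod 6: states 0..5, accept at 0
Minimal DFA: 6 states


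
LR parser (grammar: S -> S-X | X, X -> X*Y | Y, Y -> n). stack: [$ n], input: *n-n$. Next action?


'n' on top is the handle for Y -> n
Action: reduce (Y -> n)


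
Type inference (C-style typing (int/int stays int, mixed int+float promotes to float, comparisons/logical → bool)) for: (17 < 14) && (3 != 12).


Operand types: bool && bool
Rule: logical operators take bool operands and yield bool
Result type: bool


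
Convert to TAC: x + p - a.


Break into single-operator statements:
t1 = x + p
t2 = t1 - a


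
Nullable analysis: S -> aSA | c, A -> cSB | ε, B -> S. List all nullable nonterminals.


A nonterminal is nullable iff some alternative derives ε (directly, or every symbol in it is nullable)
Nullable: {A}


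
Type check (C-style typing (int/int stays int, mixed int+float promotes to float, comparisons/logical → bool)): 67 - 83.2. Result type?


Operand types: int - float
Rule: mixed int/float promotes to float; int/int stays int
Result type: float


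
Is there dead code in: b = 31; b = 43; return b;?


first assignment to b is overwritten before any read
Dead: 'b = 31'


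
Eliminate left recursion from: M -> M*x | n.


Left-recursive alternatives: M*x; non-recursive: n
Introduce M': M -> nM', M' -> *xM' | ε


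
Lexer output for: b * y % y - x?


Scan left to right, longest-match per lexeme
Tokens: ID(b), OP(*), ID(y), OP(%), ID(y), OP(-), ID(x)


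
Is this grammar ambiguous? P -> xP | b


right-linear, alternatives start with distinct terminals 'x' vs 'b': unique leftmost derivation
Unambiguous


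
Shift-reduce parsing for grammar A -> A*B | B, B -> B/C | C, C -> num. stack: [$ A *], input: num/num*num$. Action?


no handle ('A*' is not any RHS); shift 'num'
Action: shift


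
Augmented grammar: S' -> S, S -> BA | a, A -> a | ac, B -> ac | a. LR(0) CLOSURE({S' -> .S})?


Start: S' -> .S
For each item with dot before a nonterminal B, add B -> .γ for every B-production
Closure: [S' -> .S, S -> .BA, S -> .a, B -> .ac, B -> .a]


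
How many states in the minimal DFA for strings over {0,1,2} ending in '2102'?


Track the longest suffix of input matching a prefix of '2102': 5 classes (prefixes of length 0..4)
Minimal DFA: 5 states


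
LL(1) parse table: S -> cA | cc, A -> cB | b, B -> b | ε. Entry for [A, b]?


For [A, b]: 'b' ∈ FIRST(b)
Entry: A -> b


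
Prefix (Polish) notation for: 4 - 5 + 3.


left-to-right (same/higher precedence on left): tree is (+ (- 4 5) 3)
Prefix: + - 4 5 3


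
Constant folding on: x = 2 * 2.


2 * 2 = 4 at compile time
Optimized: x = 4


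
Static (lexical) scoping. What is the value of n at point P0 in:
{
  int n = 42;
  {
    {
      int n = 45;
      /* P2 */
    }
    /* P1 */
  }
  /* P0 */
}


n declared in the same block as P0
n = 42


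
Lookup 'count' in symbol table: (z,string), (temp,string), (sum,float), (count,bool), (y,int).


Lookup 'count' → type bool


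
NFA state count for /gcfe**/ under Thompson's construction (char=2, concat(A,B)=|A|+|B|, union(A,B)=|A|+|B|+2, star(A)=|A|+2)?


Syntax tree has 4 char leaf(s), 0 union(s), 2 star(s)
chars contribute 4×2 = 8; each union adds +2; each star adds +2
Total: 8 + 0 + 4 = 12 states


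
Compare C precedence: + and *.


'*' is multiplicative (level 10); '+' is additive (level 9)
Higher level binds tighter
'*' has higher precedence than '+'


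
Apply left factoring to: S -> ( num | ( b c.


Common prefix: '('
Factored: S -> ( S', S' -> num | b c


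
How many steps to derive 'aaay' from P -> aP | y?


Derivation: P => aP => aaP => aaaP => aaay
Steps: 4


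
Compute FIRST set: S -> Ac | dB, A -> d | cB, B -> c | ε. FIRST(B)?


Per alternative of B: FIRST(c) = {c}; FIRST(ε) = {ε}
FIRST(B) = {c, ε}


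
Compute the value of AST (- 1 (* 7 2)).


Evaluate inner: (* 7 2) = 14
Evaluate root: (- 1 14) = -13
Result: -13


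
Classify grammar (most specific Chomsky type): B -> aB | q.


Right-linear: every RHS is a terminal or a terminal followed by one nonterminal
Classification: Type 3 (Regular)


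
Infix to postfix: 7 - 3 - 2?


Left to right (same or higher precedence on left)
Postfix: 7 3 - 2 -


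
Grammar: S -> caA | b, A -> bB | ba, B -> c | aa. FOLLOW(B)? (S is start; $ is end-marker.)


$ ∈ FOLLOW(S). For each A -> αBβ: add FIRST(β)\{ε} to FOLLOW(B); if β nullable, add FOLLOW(A).
FOLLOW(B) = {$}


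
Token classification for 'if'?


Pattern: reserved word
Type: KEYWORD


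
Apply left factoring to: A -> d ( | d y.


Common prefix: 'd'
Factored: A -> d A', A' -> ( | y


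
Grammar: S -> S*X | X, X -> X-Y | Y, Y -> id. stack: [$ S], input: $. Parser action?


start symbol S on stack, input exhausted
Action: accept


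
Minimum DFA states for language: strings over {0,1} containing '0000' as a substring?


KMP-style automaton: 4 progress states + 1 absorbing accept = 5
Minimal DFA: 5 states


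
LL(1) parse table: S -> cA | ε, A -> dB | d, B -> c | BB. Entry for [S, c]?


For [S, c]: 'c' ∈ FIRST(cA)
Entry: S -> cA


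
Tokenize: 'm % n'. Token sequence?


Scan left to right, longest-match per lexeme
Tokens: ID(m), OP(%), ID(n)


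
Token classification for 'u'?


Pattern: letter/underscore followed by alphanumerics, not a keyword
Type: IDENTIFIER


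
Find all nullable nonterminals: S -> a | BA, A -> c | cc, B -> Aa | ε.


A nonterminal is nullable iff some alternative derives ε (directly, or every symbol in it is nullable)
Nullable: {B}


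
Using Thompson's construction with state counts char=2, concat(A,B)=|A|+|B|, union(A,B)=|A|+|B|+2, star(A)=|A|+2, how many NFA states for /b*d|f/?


Syntax tree has 3 char leaf(s), 1 union(s), 1 star(s)
chars contribute 3×2 = 6; each union adds +2; each star adds +2
Total: 6 + 2 + 2 = 10 states


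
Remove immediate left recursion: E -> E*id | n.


Left-recursive alternatives: E*id; non-recursive: n
Introduce E': E -> nE', E' -> *idE' | ε


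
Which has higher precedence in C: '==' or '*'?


'*' is multiplicative (level 10); '==' is equality (level 6)
Higher level binds tighter
'*' has higher precedence than '=='


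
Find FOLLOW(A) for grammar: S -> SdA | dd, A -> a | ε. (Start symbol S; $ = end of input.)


$ ∈ FOLLOW(S). For each A -> αBβ: add FIRST(β)\{ε} to FOLLOW(B); if β nullable, add FOLLOW(A).
FOLLOW(A) = {$, d}


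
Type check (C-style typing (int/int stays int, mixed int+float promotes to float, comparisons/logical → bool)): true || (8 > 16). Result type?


Operand types: bool || bool
Rule: logical operators take bool operands and yield bool
Result type: bool


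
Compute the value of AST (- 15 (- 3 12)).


Evaluate inner: (- 3 12) = -9
Evaluate root: (- 15 -9) = 24
Result: 24


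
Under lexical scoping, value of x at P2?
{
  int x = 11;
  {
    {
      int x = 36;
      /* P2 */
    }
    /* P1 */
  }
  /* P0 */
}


x declared in the same block as P2
x = 36


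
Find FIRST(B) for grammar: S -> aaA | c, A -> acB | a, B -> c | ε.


Per alternative of B: FIRST(c) = {c}; FIRST(ε) = {ε}
FIRST(B) = {c, ε}


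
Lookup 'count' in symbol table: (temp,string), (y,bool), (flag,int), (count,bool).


Lookup 'count' → type bool


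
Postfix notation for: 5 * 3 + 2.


Left to right (same or higher precedence on left)
Postfix: 5 3 * 2 +


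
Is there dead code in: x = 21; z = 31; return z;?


x is assigned but never read
Dead: 'x = 21'


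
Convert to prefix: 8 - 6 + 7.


left-to-right (same/higher precedence on left): tree is (+ (- 8 6) 7)
Prefix: + - 8 6 7


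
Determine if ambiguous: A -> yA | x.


right-linear, alternatives start with distinct terminals 'y' vs 'x': unique leftmost derivation
Unambiguous


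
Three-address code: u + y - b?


Break into single-operator statements:
t1 = u + y
t2 = t1 - b


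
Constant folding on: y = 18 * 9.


18 * 9 = 162 at compile time
Optimized: y = 162


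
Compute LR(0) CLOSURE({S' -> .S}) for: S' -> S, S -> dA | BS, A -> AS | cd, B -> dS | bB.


Start: S' -> .S
For each item with dot before a nonterminal B, add B -> .γ for every B-production
Closure: [S' -> .S, S -> .dA, S -> .BS, B -> .dS, B -> .bB]


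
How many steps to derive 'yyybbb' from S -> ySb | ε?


Derivation: S => ySb => yySbb => yyySbbb => yyybbb
Steps: 4


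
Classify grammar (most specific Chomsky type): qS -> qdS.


LHS has context (more than one symbol) and |LHS| ≤ |RHS|
Classification: Type 1 (Context-Sensitive)


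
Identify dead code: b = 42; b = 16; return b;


first assignment to b is overwritten before any read
Dead: 'b = 42'


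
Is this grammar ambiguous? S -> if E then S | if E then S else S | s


dangling else: 'if E then if E then s else s' parses two ways
Ambiguous


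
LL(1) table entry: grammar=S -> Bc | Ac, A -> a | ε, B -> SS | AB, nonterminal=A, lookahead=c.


For [A, c]: ε is nullable and 'c' ∈ FOLLOW(A)
Entry: A -> ε


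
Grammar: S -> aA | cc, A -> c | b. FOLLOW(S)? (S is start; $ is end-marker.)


$ ∈ FOLLOW(S). For each A -> αBβ: add FIRST(β)\{ε} to FOLLOW(B); if β nullable, add FOLLOW(A).
FOLLOW(S) = {$}


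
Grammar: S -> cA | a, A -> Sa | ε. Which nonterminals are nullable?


A nonterminal is nullable iff some alternative derives ε (directly, or every symbol in it is nullable)
Nullable: {A}


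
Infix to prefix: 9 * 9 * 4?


left-to-right (same/higher precedence on left): tree is (* (* 9 9) 4)
Prefix: * * 9 9 4


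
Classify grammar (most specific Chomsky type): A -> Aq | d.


Left-linear: every RHS is a terminal or one nonterminal followed by a terminal
Classification: Type 3 (Regular)


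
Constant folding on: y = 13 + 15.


13 + 15 = 28 at compile time
Optimized: y = 28


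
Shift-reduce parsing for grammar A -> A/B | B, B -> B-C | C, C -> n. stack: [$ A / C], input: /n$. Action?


'C' (not preceded by B-) is the handle for B -> C
Action: reduce (B -> C)


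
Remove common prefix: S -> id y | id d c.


Common prefix: 'id'
Factored: S -> id S', S' -> y | d c


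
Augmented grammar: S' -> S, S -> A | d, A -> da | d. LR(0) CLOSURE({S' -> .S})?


Start: S' -> .S
For each item with dot before a nonterminal B, add B -> .γ for every B-production
Closure: [S' -> .S, S -> .A, S -> .d, A -> .da, A -> .d]


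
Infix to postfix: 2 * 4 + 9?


Left to right (same or higher precedence on left)
Postfix: 2 4 * 9 +


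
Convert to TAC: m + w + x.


Break into single-operator statements:
t1 = m + w
t2 = t1 + x


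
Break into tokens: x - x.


Scan left to right, longest-match per lexeme
Tokens: ID(x), OP(-), ID(x)


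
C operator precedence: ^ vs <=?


'<=' is relational (level 7); '^' is bitwise XOR (level 4)
Higher level binds tighter
'<=' has higher precedence than '^'


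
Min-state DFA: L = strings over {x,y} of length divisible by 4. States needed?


Track length mod 4: states 0..3, accept at 0
Minimal DFA: 4 states


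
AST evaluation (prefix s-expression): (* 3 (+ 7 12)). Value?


Evaluate inner: (+ 7 12) = 19
Evaluate root: (* 3 19) = 57
Result: 57


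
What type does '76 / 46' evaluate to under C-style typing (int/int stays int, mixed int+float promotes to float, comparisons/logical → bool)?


Operand types: int / int
Rule: mixed int/float promotes to float; int/int stays int
Result type: int


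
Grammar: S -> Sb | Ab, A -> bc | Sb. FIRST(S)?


Per alternative of S: FIRST(Sb) = {b}; FIRST(Ab) = {b}
FIRST(S) = {b}


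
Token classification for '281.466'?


Pattern: digits with a decimal point
Type: FLOAT_LITERAL


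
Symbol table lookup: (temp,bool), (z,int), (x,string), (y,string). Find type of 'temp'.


Lookup 'temp' → type bool


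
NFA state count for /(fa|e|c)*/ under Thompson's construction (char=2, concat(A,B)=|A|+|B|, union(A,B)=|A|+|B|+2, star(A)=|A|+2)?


Syntax tree has 4 char leaf(s), 2 union(s), 1 star(s)
chars contribute 4×2 = 8; each union adds +2; each star adds +2
Total: 8 + 4 + 2 = 14 states


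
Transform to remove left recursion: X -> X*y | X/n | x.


Left-recursive alternatives: X*y, X/n; non-recursive: x
Introduce X': X -> xX', X' -> *yX' | /nX' | ε


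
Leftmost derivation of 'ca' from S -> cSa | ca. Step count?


Derivation: S => ca
Steps: 1


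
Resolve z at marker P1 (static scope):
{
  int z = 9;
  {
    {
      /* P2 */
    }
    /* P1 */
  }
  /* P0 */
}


P1's block does not declare z; resolves to the enclosing declaration at depth 0
z = 9


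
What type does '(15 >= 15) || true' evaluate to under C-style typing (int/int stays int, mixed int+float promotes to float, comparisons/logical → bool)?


Operand types: bool || bool
Rule: logical operators take bool operands and yield bool
Result type: bool


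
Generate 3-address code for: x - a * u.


Break into single-operator statements:
t1 = a * u
t2 = x - t1


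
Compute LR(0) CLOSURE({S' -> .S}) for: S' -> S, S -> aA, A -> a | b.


Start: S' -> .S
For each item with dot before a nonterminal B, add B -> .γ for every B-production
Closure: [S' -> .S, S -> .aA]


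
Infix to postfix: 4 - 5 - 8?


Left to right (same or higher precedence on left)
Postfix: 4 5 - 8 -


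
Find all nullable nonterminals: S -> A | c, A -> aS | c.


A nonterminal is nullable iff some alternative derives ε (directly, or every symbol in it is nullable)
Nullable: {}


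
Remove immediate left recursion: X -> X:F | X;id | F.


Left-recursive alternatives: X:F, X;id; non-recursive: F
Introduce X': X -> FX', X' -> :FX' | ;idX' | ε


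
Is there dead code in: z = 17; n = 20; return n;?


z is assigned but never read
Dead: 'z = 17'


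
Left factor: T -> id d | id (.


Common prefix: 'id'
Factored: T -> id T', T' -> d | (


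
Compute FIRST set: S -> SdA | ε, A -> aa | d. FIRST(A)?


Per alternative of A: FIRST(aa) = {a}; FIRST(d) = {d}
FIRST(A) = {a, d}


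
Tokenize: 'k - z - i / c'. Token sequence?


Scan left to right, longest-match per lexeme
Tokens: ID(k), OP(-), ID(z), OP(-), ID(i), OP(/), ID(c)


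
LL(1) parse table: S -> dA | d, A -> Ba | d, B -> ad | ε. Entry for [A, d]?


For [A, d]: 'd' ∈ FIRST(d)
Entry: A -> d


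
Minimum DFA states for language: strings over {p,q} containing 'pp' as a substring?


KMP-style automaton: 2 progress states + 1 absorbing accept = 3
Minimal DFA: 3 states


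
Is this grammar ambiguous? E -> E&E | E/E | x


'x&x/x' has two parse trees (no precedence encoded between & and /)
Ambiguous


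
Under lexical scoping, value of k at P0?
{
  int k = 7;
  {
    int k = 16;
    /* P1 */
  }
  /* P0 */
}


k declared in the same block as P0
k = 7


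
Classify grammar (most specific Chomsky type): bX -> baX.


LHS has context (more than one symbol) and |LHS| ≤ |RHS|
Classification: Type 1 (Context-Sensitive)


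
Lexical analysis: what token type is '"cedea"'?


Pattern: double-quoted sequence
Type: STRING_LITERAL


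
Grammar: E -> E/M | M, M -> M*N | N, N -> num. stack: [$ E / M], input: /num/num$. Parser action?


handle 'E/M' on top; lookahead ∈ FOLLOW(E) = {/, $}
Action: reduce (E -> E/M)


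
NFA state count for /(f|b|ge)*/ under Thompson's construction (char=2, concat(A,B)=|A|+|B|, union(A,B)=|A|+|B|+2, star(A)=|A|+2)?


Syntax tree has 4 char leaf(s), 2 union(s), 1 star(s)
chars contribute 4×2 = 8; each union adds +2; each star adds +2
Total: 8 + 4 + 2 = 14 states


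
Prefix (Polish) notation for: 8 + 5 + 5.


left-to-right (same/higher precedence on left): tree is (+ (+ 8 5) 5)
Prefix: + + 8 5 5


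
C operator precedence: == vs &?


'==' is equality (level 6); '&' is bitwise AND (level 5)
Higher level binds tighter
'==' has higher precedence than '&'


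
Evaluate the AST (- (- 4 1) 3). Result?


Evaluate inner: (- 4 1) = 3
Evaluate root: (- 3 3) = 0
Result: 0


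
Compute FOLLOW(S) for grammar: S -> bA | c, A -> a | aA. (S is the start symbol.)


$ ∈ FOLLOW(S). For each A -> αBβ: add FIRST(β)\{ε} to FOLLOW(B); if β nullable, add FOLLOW(A).
FOLLOW(S) = {$}


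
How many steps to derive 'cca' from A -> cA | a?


Derivation: A => cA => ccA => cca
Steps: 3


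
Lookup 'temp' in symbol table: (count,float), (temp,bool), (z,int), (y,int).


Lookup 'temp' → type bool


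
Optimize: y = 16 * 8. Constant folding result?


16 * 8 = 128 at compile time
Optimized: y = 128


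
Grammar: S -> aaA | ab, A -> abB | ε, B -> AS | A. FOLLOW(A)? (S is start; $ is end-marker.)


$ ∈ FOLLOW(S). For each A -> αBβ: add FIRST(β)\{ε} to FOLLOW(B); if β nullable, add FOLLOW(A).
FOLLOW(A) = {$, a}


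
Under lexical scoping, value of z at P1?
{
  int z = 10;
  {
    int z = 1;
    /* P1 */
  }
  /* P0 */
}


z declared in the same block as P1
z = 1


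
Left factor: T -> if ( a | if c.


Common prefix: 'if'
Factored: T -> if T', T' -> ( a | c


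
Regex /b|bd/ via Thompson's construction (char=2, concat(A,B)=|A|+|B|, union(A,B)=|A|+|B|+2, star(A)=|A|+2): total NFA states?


Syntax tree has 3 char leaf(s), 1 union(s), 0 star(s)
chars contribute 3×2 = 6; each union adds +2; each star adds +2
Total: 6 + 2 + 0 = 8 states


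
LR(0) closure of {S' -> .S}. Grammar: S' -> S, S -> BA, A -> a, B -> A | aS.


Start: S' -> .S
For each item with dot before a nonterminal B, add B -> .γ for every B-production
Closure: [S' -> .S, S -> .BA, B -> .A, B -> .aS, A -> .a]
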